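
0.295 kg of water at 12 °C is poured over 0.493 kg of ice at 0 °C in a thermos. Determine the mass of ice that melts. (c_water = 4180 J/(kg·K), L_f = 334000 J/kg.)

m_melted ≈ 0.0443 kg

Cooling the water to 0 °C releases 0.295·4180·12 = 14797 J.
To melt every bit of ice: 0.493·334000 = 164662 J.
Since 14797 < 164662 J, not all the ice melts; equilibrium is at 0 °C.
m_melted·334000 = 14797  ⇒  m_melted ≈ 0.0443 kg.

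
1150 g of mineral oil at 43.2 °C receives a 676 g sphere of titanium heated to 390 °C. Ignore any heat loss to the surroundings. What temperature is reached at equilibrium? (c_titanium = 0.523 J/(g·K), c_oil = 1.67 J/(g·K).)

T_f ≈ 97.1 °C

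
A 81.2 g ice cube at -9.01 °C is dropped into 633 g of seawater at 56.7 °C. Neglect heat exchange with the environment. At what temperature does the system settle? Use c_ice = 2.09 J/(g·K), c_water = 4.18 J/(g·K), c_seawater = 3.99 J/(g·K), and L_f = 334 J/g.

T_f ≈ 40.0 °C

Energy conservation, ΣQ = 0:
ice -9.01→0 °C: 81.2×2.09×9.01 = 1529.1
  melt ice: 81.2×334 = 27121
  warm the meltwater: 339.42 T
  seawater: 2525.7(T − 56.7)
2865.1 T = 143205 − 28650 = 114556
T ≈ 39.98 °C — above 0 °C, consistent with complete melting.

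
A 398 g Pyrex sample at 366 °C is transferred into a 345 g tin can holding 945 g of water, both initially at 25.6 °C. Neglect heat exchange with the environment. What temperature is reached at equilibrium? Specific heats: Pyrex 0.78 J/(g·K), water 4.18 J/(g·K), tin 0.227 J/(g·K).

T_f ≈ 50.0 °C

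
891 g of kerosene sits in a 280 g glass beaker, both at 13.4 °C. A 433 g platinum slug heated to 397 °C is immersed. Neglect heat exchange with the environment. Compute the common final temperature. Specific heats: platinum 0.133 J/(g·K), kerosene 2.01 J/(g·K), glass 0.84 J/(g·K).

T_f = Σ m_i c_i T_i / Σ m_i c_i:
T_f = (57.59×397 + 1790.9×13.4 + 235.2×13.4) / (57.59 + 1790.9 + 235.2)
    = 50013 / 2083.7 ≈ 24.00 °C

T_f ≈ 24.0 °C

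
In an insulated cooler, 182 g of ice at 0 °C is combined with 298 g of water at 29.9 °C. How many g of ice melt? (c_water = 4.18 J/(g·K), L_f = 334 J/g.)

m_melted ≈ 112 g

Cooling the water to 0 °C releases 298·4.18·29.9 = 37245 J.
Melting all 182 g of ice would need 182·334 = 60788 J.
37245 J < 60788 J, so only part of the ice melts and the system sits at 0 °C.
Mass melted = 37245/334 ≈ 111.5 g.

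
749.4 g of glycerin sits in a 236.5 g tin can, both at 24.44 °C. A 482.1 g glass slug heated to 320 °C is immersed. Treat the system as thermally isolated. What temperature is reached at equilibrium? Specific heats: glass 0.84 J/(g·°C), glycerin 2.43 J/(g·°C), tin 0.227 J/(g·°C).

T_f ≈ 76.9 °C

Let T be the final temperature. ΣQ_i = 0:
482.1*0.84*(T − 320) + 749.4*2.43*(T − 24.44) + 236.5*0.227*(T − 24.44) = 0
2279.7 T = 175407
T ≈ 76.94 °C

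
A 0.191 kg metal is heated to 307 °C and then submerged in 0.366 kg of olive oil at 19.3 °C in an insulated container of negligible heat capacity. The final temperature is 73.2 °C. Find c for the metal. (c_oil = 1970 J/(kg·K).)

c ≈ 870 J/(kg·K)

Heat gained plus heat lost sum to zero:
0.191×c×(73.2 − 307) + 0.366×1970×(73.2 − 19.3) = 0
-44.66 c = -38863
c = -38863/-44.66 ≈ 870.3 J/(kg·K)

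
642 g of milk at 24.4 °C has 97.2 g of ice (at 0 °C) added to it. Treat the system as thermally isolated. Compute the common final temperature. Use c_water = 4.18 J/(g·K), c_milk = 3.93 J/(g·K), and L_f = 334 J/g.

Conservation of energy gives ΣQ = 0:
latent heat to melt: 97.2×334 = 32465
  warm the meltwater: 406.3 T
  milk cools: 642×3.93×(T − 24.4) = 2523.1(T − 24.4)
2929.4 T = 61563 − 32465 = 29098
T ≈ 9.93 °C — above 0 °C, consistent with complete melting.

T_f ≈ 9.9 °C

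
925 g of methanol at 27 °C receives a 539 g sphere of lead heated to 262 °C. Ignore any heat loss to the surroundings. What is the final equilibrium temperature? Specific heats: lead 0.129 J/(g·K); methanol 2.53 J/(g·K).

T_f ≈ 33.8 °C

Taking heat into each body as positive, Σ m c ΔT = 0:
539*0.129*(T − 262) + 925*2.53*(T − 27) = 0
(69.53 + 2340.2) T = 69.53*262 + 2340.2*27
T ≈ 33.78 °C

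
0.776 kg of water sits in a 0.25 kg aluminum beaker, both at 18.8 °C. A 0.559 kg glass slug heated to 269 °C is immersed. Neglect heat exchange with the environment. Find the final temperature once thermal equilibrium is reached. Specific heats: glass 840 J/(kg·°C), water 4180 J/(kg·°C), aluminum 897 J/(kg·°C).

T_f ≈ 48.6 °C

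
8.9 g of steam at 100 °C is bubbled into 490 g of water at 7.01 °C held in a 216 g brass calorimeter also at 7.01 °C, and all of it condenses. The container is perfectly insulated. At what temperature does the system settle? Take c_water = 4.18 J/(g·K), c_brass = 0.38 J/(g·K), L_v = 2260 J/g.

Let T be the final temperature. ΣQ_i = 0:
steam→water at 100 °C releases m L_v = 8.9·2260 = 20114
  condensate cools 100→T: 8.9·4.18·(T − 100) = 37.2(T − 100)
  original water: 2048.2(T − 7.01)
  cup: 82.08(T − 7.01)
2167.5 T = 20114 + 3720.2 + 14933 = 38767
T ≈ 17.89 °C (< 100 °C, so full condensation is consistent).

T_f ≈ 17.9 °C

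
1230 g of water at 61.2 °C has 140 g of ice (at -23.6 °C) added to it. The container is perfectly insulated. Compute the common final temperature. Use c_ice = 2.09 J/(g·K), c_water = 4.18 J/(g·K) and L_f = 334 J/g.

Heat gained plus heat lost sum to zero:
ice -23.6→0 °C: 140×2.09×23.6 = 6905.4
  melt ice: 140×334 = 46760
  warm the meltwater: 585.2 T
  water cools: 1230×4.18×(T − 61.2) = 5141.4(T − 61.2)
5726.6 T = 314654 − 53665 = 260988
T ≈ 45.57 °C (positive, so assuming full melt was valid).

T_f ≈ 45.6 °C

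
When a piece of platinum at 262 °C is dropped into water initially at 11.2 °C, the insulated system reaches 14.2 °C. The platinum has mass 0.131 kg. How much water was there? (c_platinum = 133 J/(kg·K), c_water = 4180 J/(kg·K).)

Taking heat into each body as positive, Σ m c ΔT = 0:
0.131·133·(14.2 − 262) + m·4180·(14.2 − 11.2) = 0
12540 m = 4317.4
m = 4317.4/12540 ≈ 0.3443 kg

m ≈ 0.344 kg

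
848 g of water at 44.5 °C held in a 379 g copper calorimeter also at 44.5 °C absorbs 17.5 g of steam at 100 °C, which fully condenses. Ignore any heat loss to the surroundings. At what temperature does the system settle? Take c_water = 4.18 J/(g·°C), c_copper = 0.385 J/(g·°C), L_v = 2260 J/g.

T_f ≈ 56.1 °C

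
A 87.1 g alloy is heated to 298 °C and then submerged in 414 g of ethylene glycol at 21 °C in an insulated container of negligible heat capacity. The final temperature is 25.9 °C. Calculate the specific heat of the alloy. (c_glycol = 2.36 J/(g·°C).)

Heat lost by the alloy = heat gained by the glycol:
87.1×c×(298 − 25.9) = 414×2.36×(25.9 − 21)
23700 c = 4787.5  ⇒  c ≈ 0.202 J/(g·°C)

c ≈ 0.202 J/(g·°C)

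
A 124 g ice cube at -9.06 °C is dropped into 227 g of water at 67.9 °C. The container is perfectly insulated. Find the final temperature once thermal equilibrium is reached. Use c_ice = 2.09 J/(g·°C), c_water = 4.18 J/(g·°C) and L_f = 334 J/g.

Net heat exchanged in the isolated system is zero:
ice -9.06→0 °C: 124×2.09×9.06 = 2348; latent heat to melt: 124×334 = 41416; warm the meltwater: 518.32 T; water: 948.86(T − 67.9)
1467.2 T = 64428 − 43764 = 20664
T ≈ 14.08 °C (positive, so assuming full melt was valid).

T_f ≈ 14.1 °C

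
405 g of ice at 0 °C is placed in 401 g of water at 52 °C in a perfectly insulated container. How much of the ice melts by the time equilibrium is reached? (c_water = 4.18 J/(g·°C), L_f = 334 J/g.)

m_melted ≈ 261 g

Heat available from the water dropping to 0 °C: 401·4.18·52 = 87161 J.
Melting all 405 g of ice would need 405·334 = 135270 J.
87161 J < 135270 J, so only part of the ice melts and the system sits at 0 °C.
m_melted·334 = 87161  ⇒  m_melted ≈ 261 g.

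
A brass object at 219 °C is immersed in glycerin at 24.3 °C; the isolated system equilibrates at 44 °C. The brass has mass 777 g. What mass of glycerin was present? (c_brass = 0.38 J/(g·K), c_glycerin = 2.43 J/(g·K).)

m ≈ 1080 g

Let T be the final temperature. ΣQ_i = 0:
777·0.38·(44 − 219) + m·2.43·(44 − 24.3) = 0
47.87 m = 51670
m = 51670/47.87 ≈ 1079 g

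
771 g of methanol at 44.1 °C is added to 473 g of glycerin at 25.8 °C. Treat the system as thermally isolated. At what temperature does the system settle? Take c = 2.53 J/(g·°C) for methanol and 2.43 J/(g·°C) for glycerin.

Heat lost by the methanol equals heat gained by the glycerin:
771·2.53·(44.1 − T) = 473·2.43·(T − 25.8)
1950.6(44.1 − T) = 1149.4(T − 25.8)
3100 T = 115677  ⇒  T ≈ 37.31 °C

T_f ≈ 37.3 °C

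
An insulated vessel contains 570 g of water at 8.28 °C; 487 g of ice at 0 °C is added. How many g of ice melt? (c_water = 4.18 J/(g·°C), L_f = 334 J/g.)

Water can give up m c ΔT = 570×4.18×8.28 = 19728 J before reaching 0 °C.
Melting all 487 g of ice would need 487×334 = 162658 J.
19728 J < 162658 J, so only part of the ice melts and the system sits at 0 °C.
m_melt = 19728 / L_f = 59.07 g.

m_melted ≈ 59.1 g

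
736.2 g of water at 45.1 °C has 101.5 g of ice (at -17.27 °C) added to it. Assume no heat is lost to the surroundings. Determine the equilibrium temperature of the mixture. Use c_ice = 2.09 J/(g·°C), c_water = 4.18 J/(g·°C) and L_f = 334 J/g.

Energy balance with sensible and latent terms:
ice -17.27→0 °C: 101.5×2.09×17.27 = 3663.6
  latent heat to melt: 101.5×334 = 33901
  meltwater 0→T: 101.5×4.18×T = 424.27 T
  water: 3077.3(T − 45.1)
3501.6 T = 138787 − 37565 = 101222
T ≈ 28.91 °C — above 0 °C, consistent with complete melting.

T_f ≈ 28.9 °C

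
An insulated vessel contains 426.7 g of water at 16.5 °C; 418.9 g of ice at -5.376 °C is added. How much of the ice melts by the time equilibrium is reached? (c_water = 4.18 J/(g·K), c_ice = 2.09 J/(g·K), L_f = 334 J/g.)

Cooling the water to 0 °C releases 426.7·4.18·16.5 = 29429 J.
Of that, 418.9·2.09·5.376 = 4706.7 J goes to bring the ice to 0 °C, leaving 24723 J.
Melting all 418.9 g of ice would need 418.9·334 = 139913 J.
24723 J < 139913 J, so only part of the ice melts and the system sits at 0 °C.
Mass melted = 24723/334 ≈ 74.02 g.

m_melted ≈ 74 g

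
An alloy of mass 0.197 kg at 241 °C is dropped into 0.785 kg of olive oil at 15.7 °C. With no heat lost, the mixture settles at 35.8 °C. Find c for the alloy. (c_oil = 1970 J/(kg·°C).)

c ≈ 769 J/(kg·°C)

Conservation of energy gives ΣQ = 0:
0.197·c·(35.8 − 241) + 0.785·1970·(35.8 − 15.7) = 0
-40.42 c = -31084
c = -31084/-40.42 ≈ 768.9 J/(kg·°C)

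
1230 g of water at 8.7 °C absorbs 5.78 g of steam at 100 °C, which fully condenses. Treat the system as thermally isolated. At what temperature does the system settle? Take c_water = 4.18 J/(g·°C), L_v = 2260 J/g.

Setting the total heat transfer to zero:
condense steam: −5.78·2260 = −13063; condensed water 100 °C→T: 24.16(T − 100); original water: 5141.4(T − 8.7)
5165.6 T = 13063 + 2416 + 44730 = 60209
T ≈ 11.66 °C (< 100 °C, so full condensation is consistent).

T_f ≈ 11.7 °C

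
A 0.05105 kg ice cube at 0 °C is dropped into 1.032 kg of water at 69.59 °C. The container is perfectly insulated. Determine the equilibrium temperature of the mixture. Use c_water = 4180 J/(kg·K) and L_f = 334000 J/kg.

T_f ≈ 62.5 °C

Conservation of energy gives ΣQ = 0:
latent heat to melt: 0.05105×334000 = 17051; warm the meltwater: 213.39 T; water: 4313.8(T − 69.59)
4527.1 T = 300195 − 17051 = 283144
T ≈ 62.54 °C. Since T > 0 °C, the all-ice-melts assumption holds.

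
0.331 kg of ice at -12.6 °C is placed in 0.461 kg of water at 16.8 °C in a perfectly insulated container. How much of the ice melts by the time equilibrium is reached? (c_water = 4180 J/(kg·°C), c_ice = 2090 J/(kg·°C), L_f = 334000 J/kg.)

m_melted ≈ 0.0708 kg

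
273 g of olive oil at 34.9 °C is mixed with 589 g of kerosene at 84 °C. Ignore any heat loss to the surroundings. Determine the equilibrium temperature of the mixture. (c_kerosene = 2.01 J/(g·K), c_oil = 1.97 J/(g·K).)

T_f ≈ 68.7 °C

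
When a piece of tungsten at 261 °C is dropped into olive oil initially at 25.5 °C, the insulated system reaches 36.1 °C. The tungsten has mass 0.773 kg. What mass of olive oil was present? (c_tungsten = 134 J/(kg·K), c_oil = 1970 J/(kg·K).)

Conservation of energy gives ΣQ = 0:
0.773·134·(36.1 − 261) + m·1970·(36.1 − 25.5) = 0
20882 m = 23296
m = 23296/20882 ≈ 1.116 kg

m ≈ 1.12 kg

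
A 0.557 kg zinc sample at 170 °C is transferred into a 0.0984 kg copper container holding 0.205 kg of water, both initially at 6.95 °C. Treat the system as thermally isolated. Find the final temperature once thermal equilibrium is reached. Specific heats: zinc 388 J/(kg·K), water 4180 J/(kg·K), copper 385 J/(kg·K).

T_f ≈ 38.7 °C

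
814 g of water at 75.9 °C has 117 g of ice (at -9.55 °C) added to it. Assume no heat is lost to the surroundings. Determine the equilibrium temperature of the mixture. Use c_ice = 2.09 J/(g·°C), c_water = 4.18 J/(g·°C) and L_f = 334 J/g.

T_f ≈ 55.7 °C

Heat gained plus heat lost sum to zero:
ice -9.55→0 °C: 117·2.09·9.55 = 2335.3; fusion: m_ice L_f = 117·334 = 39078; warm the meltwater: 489.06 T; water cools: 814·4.18·(T − 75.9) = 3402.5(T − 75.9)
3891.6 T = 258251 − 41413 = 216838
T ≈ 55.72 °C (positive, so assuming full melt was valid).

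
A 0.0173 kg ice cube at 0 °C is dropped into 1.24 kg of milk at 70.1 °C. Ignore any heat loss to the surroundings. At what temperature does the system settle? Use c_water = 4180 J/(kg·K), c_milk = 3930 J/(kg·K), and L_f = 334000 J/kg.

T_f ≈ 67.9 °C

Taking heat into each body as positive, Σ m c ΔT = 0:
latent heat to melt: 0.0173×334000 = 5778.2; warm the meltwater: 72.31 T; milk cools: 1.24×3930×(T − 70.1) = 4873.2(T − 70.1)
4945.5 T = 341611 − 5778.2 = 335833
T ≈ 67.91 °C. Since T > 0 °C, the all-ice-melts assumption holds.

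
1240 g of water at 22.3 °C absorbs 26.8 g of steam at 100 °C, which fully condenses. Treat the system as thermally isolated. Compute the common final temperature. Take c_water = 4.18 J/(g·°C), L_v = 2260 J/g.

Conservation of energy gives ΣQ = 0:
latent heat released on condensation: 26.8×2260 = 60568
  condensed water 100 °C→T: 112.02(T − 100)
  original water: 5183.2(T − 22.3)
5295.2 T = 60568 + 11202 + 115585 = 187356
T ≈ 35.38 °C — below 100 °C, confirming all the steam condensed.

T_f ≈ 35.4 °C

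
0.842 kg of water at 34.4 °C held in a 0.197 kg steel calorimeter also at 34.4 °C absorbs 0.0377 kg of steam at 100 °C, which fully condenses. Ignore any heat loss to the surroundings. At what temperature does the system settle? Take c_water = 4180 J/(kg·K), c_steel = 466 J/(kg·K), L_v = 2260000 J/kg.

T_f ≈ 59.7 °C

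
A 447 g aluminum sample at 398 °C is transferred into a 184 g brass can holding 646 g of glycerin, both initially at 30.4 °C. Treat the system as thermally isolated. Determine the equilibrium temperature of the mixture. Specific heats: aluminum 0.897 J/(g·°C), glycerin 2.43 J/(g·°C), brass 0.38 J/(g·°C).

Conservation of energy gives ΣQ = 0:
447*0.897*(T − 398) + 646*2.43*(T − 30.4) + 184*0.38*(T − 30.4) = 0
400.96(T − 398) + 1569.8(T − 30.4) + 69.92(T − 30.4) = 0
(400.96 + 1569.8 + 69.92) T = 400.96*398 + 1569.8*30.4 + 69.92*30.4
T ≈ 102.63 °C

T_f ≈ 102.6 °C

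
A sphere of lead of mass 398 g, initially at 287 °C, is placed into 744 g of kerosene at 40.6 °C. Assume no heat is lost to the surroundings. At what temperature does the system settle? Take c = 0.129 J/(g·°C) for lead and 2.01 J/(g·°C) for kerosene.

Let T be the final temperature. ΣQ_i = 0:
398*0.129*(T − 287) + 744*2.01*(T − 40.6) = 0
(51.34 + 1495.4) T = 51.34*287 + 1495.4*40.6
T = 75450 / 1546.8 = 48.8 °C

T_f ≈ 48.8 °C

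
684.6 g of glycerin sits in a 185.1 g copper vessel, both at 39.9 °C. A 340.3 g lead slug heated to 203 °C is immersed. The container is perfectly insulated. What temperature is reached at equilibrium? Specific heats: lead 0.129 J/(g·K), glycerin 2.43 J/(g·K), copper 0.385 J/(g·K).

Net heat exchanged in the isolated system is zero:
340.3·0.129·(T − 203) + 684.6·2.43·(T − 39.9) + 185.1·0.385·(T − 39.9) = 0
43.9(T − 203) + 1663.6(T − 39.9) + 71.26(T − 39.9) = 0
1778.7 T = 78132
T = 78132/1778.7 ≈ 43.93 °C

T_f ≈ 43.9 °C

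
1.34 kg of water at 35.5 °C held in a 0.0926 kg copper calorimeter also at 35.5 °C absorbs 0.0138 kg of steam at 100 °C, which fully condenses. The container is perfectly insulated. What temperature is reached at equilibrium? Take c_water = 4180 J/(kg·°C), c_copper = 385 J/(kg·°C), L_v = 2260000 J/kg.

Energy conservation, ΣQ = 0:
latent heat released on condensation: 0.0138×2260000 = 31188
  condensed water 100 °C→T: 57.68(T − 100)
  original water: 5601.2(T − 35.5)
  cup: 35.65(T − 35.5)
5694.5 T = 31188 + 5768.4 + 200108 = 237065
T ≈ 41.63 °C, under the boiling point, so the assumption holds.

T_f ≈ 41.6 °C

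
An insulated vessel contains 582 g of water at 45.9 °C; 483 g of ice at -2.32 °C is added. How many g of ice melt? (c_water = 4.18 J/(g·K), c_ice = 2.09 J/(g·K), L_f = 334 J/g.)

m_melted ≈ 327 g

Water can give up m c ΔT = 582·4.18·45.9 = 111664 J before reaching 0 °C.
Of that, 483·2.09·2.32 = 2342 J goes to bring the ice to 0 °C, leaving 109322 J.
To melt every bit of ice: 483·334 = 161322 J.
109322 J < 161322 J, so only part of the ice melts and the system sits at 0 °C.
m_melted·334 = 109322  ⇒  m_melted ≈ 327.3 g.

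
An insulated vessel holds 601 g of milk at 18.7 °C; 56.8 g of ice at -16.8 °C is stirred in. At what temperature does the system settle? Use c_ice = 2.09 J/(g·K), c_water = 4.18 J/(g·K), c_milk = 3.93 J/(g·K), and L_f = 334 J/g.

T_f ≈ 8.9 °C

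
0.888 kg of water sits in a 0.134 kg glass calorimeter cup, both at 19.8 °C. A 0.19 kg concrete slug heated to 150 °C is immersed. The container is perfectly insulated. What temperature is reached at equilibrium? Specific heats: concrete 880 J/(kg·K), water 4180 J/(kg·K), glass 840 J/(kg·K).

T_f ≈ 25.3 °C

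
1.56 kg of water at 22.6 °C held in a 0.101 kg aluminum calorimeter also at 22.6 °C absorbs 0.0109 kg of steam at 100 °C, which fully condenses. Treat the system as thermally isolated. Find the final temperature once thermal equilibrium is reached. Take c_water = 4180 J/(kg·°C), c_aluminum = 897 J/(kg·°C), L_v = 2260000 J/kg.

T_f ≈ 26.8 °C

Net heat exchanged in the isolated system is zero:
condense steam: −0.0109·2260000 = −24634; condensed water 100 °C→T: 45.56(T − 100); water warms: 1.56·4180·(T − 22.6) = 6520.8(T − 22.6); cup: 90.6(T − 22.6)
6657 T = 24634 + 4556.2 + 149418 = 178608
T ≈ 26.83 °C — below 100 °C, confirming all the steam condensed.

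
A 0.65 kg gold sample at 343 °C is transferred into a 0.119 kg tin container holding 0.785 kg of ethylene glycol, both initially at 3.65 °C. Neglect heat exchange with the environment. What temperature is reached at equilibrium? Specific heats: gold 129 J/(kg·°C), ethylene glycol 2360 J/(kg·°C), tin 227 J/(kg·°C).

Setting the total heat transfer to zero:
0.65·129·(T − 343) + 0.785·2360·(T − 3.65) + 0.119·227·(T − 3.65) = 0
(83.85 + 1852.6 + 27.01) T = 83.85·343 + 1852.6·3.65 + 27.01·3.65
T = 35621/1963.5 ≈ 18.14 °C

T_f ≈ 18.1 °C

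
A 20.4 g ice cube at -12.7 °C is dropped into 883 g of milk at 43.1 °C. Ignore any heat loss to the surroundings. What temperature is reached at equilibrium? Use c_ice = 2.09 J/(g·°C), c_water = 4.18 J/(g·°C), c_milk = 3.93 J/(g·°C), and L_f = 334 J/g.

T_f ≈ 40.0 °C

Energy conservation, ΣQ = 0:
ice -12.7→0 °C: 20.4×2.09×12.7 = 541.48
  fusion: m_ice L_f = 20.4×334 = 6813.6
  meltwater 0→T: 20.4×4.18×T = 85.27 T
  milk: 3470.2(T − 43.1)
3555.5 T = 149565 − 7355.1 = 142210
T ≈ 40.00 °C (positive, so assuming full melt was valid).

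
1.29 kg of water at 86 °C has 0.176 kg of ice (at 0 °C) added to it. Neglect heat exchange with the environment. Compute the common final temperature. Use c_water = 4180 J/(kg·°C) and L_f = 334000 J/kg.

Energy conservation, ΣQ = 0:
fusion: m_ice L_f = 0.176×334000 = 58784
  meltwater 0→T: 0.176×4180×T = 735.68 T
  water cools: 1.29×4180×(T − 86) = 5392.2(T − 86)
6127.9 T = 463729 − 58784 = 404945
T ≈ 66.08 °C (positive, so assuming full melt was valid).

T_f ≈ 66.1 °C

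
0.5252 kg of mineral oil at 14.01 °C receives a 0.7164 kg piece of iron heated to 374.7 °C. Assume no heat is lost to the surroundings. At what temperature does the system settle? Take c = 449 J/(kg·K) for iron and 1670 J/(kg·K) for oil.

With ΣQ=0 the equilibrium temperature is the m·c-weighted mean:
T_f = (321.66×374.7 + 877.08×14.01) / (321.66 + 877.08)
    = 132815 / 1198.7 ≈ 110.80 °C

T_f ≈ 110.8 °C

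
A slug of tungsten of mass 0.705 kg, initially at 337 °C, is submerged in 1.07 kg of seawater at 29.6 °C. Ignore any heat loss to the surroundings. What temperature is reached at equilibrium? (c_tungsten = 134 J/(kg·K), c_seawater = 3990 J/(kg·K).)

Energy conservation, ΣQ = 0:
0.705×134×(T − 337) + 1.07×3990×(T − 29.6) = 0
94.47(T − 337) + 4269.3(T − 29.6) = 0
4363.8 T = 158208
T = 158208 / 4363.8 = 36.3 °C

T_f ≈ 36.3 °C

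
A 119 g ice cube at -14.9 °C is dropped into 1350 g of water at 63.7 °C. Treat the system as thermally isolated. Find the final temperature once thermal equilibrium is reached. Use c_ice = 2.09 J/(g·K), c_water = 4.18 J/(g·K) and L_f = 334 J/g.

Taking heat into each body as positive, Σ m c ΔT = 0:
ice -14.9→0 °C: 119×2.09×14.9 = 3705.8
  fusion: m_ice L_f = 119×334 = 39746
  warm the meltwater: 497.42 T
  water: 5643(T − 63.7)
6140.4 T = 359459 − 43452 = 316007
T ≈ 51.46 °C (positive, so assuming full melt was valid).

T_f ≈ 51.5 °C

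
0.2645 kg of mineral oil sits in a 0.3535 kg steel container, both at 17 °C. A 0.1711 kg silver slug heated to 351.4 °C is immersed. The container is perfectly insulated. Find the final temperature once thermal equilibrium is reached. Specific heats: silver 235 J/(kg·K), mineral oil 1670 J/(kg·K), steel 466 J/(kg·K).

T_f ≈ 37.8 °C

Taking heat into each body as positive, Σ m c ΔT = 0:
0.1711*235*(T − 351.4) + 0.2645*1670*(T − 17) + 0.3535*466*(T − 17) = 0
646.65 T = 24439
T ≈ 37.79 °C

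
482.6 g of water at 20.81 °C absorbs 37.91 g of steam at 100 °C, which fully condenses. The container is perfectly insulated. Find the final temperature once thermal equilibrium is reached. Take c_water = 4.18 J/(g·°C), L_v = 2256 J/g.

T_f ≈ 65.9 °C

Conservation of energy gives ΣQ = 0:
latent heat released on condensation: 37.91×2256 = 85525
  condensate cools 100→T: 37.91×4.18×(T − 100) = 158.46(T − 100)
  original water: 2017.3(T − 20.81)
2175.7 T = 85525 + 15846 + 41979 = 143351
T ≈ 65.89 °C, under the boiling point, so the assumption holds.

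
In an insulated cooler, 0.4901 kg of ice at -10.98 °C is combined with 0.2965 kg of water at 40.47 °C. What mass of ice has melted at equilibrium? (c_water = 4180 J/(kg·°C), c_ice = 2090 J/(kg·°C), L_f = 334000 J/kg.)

Water can give up m c ΔT = 0.2965·4180·40.47 = 50157 J before reaching 0 °C.
Warming the ice to 0 °C takes 0.4901·2090·10.98 = 11247 J, leaving 38910 J for melting.
To melt every bit of ice: 0.4901·334000 = 163693 J.
Since 38910 < 163693 J, not all the ice melts; equilibrium is at 0 °C.
Mass melted = 38910/334000 ≈ 0.1165 kg.

m_melted ≈ 0.116 kg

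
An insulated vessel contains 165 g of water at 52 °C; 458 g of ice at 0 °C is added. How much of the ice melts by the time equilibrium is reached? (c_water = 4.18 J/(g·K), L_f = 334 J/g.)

m_melted ≈ 107 g

Water can give up m c ΔT = 165·4.18·52 = 35864 J before reaching 0 °C.
To melt every bit of ice: 458·334 = 152972 J.
35864 J < 152972 J, so only part of the ice melts and the system sits at 0 °C.
Mass melted = 35864/334 ≈ 107.4 g.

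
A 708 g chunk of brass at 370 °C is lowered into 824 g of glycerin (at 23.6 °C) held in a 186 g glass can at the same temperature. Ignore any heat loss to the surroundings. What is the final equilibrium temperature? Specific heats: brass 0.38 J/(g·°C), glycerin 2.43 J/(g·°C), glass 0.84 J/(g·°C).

T_f ≈ 62.0 °C

T_f is the heat-capacity-weighted average of the initial temperatures:
T_f = (269.04×370 + 2002.3×23.6 + 156.24×23.6) / (269.04 + 2002.3 + 156.24)
    = 150487 / 2427.6 ≈ 61.99 °C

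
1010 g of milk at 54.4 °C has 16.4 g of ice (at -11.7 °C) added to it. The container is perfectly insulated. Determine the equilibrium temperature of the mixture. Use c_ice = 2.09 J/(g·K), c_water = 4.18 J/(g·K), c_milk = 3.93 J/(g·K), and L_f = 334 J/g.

T_f ≈ 52.0 °C

Energy balance with sensible and latent terms:
warm ice to 0 °C: 16.4×2.09×(0 − (-11.7)) = 401.03
  latent heat to melt: 16.4×334 = 5477.6
  meltwater 0→T: 16.4×4.18×T = 68.55 T
  milk cools: 1010×3.93×(T − 54.4) = 3969.3(T − 54.4)
4037.9 T = 215930 − 5878.6 = 210051
T ≈ 52.02 °C (positive, so assuming full melt was valid).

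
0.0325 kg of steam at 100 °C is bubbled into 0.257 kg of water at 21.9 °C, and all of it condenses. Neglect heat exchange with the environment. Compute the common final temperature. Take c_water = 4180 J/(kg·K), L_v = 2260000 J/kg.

T_f ≈ 91.4 °C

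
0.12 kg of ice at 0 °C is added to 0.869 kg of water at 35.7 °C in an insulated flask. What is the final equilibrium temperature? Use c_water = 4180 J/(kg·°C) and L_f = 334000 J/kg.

Net heat exchanged in the isolated system is zero:
fusion: m_ice L_f = 0.12·334000 = 40080; warm the meltwater: 501.6 T; water: 3632.4(T − 35.7)
4134 T = 129677 − 40080 = 89597
T ≈ 21.67 °C — above 0 °C, consistent with complete melting.

T_f ≈ 21.7 °C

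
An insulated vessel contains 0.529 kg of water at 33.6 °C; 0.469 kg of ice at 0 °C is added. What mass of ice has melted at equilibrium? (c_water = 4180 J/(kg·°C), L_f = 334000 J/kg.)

Water can give up m c ΔT = 0.529×4180×33.6 = 74297 J before reaching 0 °C.
Fully melting the ice requires m_ice L_f = 0.469×334000 = 156646 J.
That's not enough to melt it all — equilibrium is at 0 °C with ice remaining.
Mass melted = 74297/334000 ≈ 0.2224 kg.

m_melted ≈ 0.222 kg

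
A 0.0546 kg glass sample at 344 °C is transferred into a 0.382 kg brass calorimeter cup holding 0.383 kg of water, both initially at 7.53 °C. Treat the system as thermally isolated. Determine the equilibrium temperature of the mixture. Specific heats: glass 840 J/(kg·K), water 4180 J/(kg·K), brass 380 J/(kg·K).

T_f ≈ 16.1 °C

T_f is the heat-capacity-weighted average of the initial temperatures:
T_f = (45.86*344 + 1600.9*7.53 + 145.16*7.53) / (45.86 + 1600.9 + 145.16)
    = 28925 / 1792 ≈ 16.14 °C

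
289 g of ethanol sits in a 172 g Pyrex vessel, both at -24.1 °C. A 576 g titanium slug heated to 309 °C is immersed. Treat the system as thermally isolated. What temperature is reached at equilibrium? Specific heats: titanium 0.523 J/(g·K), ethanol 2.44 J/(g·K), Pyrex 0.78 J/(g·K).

Heat gained plus heat lost sum to zero:
576×0.523×(T − 309) + 289×2.44×(T − (-24.1)) + 172×0.78×(T − (-24.1)) = 0
301.25(T − 309) + 705.16(T − (-24.1)) + 134.16(T − (-24.1)) = 0
(301.25 + 705.16 + 134.16) T = 301.25×309 + 705.16×(-24.1) + 134.16×(-24.1)
T = 72858/1140.6 ≈ 63.88 °C

T_f ≈ 63.9 °C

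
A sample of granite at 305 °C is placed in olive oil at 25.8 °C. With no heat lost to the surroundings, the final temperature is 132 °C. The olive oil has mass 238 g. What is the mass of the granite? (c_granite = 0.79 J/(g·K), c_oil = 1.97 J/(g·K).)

m ≈ 364 g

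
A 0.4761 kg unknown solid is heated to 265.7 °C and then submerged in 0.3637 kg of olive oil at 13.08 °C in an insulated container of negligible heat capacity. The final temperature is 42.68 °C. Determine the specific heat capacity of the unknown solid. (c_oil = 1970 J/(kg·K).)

Heat gained plus heat lost sum to zero:
0.4761×c×(42.68 − 265.7) + 0.3637×1970×(42.68 − 13.08) = 0
-106.18 c = -21208
c = -21208/-106.18 ≈ 199.7 J/(kg·K)

c ≈ 200 J/(kg·K)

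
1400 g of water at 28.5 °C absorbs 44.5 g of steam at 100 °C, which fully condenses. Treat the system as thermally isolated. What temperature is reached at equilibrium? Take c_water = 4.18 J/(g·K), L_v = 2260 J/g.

T_f ≈ 47.4 °C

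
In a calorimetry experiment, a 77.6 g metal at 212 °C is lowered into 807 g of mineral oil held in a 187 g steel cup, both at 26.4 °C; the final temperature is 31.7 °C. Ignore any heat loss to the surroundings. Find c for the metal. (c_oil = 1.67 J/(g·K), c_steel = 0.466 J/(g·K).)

c ≈ 0.544 J/(g·K)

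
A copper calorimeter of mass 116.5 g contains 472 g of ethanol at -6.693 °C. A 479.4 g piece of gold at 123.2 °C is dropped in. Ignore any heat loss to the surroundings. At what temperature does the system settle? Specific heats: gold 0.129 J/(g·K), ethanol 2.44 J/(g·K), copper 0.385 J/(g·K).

T_f ≈ -0.3 °C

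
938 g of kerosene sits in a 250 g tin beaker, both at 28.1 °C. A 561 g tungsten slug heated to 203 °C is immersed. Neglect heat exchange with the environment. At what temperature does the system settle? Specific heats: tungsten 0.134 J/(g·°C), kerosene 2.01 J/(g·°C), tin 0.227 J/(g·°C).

Energy conservation, ΣQ = 0:
561×0.134×(T − 203) + 938×2.01×(T − 28.1) + 250×0.227×(T − 28.1) = 0
75.17(T − 203) + 1885.4(T − 28.1) + 56.75(T − 28.1) = 0
(75.17 + 1885.4 + 56.75) T = 75.17×203 + 1885.4×28.1 + 56.75×28.1
T = 69834 / 2017.3 = 34.6 °C

T_f ≈ 34.6 °C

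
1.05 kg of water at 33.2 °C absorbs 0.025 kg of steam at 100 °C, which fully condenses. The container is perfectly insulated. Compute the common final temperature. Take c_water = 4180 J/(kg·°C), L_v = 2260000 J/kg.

T_f ≈ 47.3 °C

Setting the total heat transfer to zero:
condense steam: −0.025×2260000 = −56500; condensed water 100 °C→T: 104.5(T − 100); original water: 4389(T − 33.2)
4493.5 T = 56500 + 10450 + 145715 = 212665
T ≈ 47.33 °C, under the boiling point, so the assumption holds.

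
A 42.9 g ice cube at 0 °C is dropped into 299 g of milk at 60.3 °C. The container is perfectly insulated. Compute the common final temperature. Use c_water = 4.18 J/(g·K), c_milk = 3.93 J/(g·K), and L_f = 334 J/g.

T_f ≈ 41.7 °C

Let T be the final temperature. ΣQ_i = 0:
melt ice: 42.9·334 = 14329
  warm the meltwater: 179.32 T
  milk cools: 299·3.93·(T − 60.3) = 1175.1(T − 60.3)
1354.4 T = 70857 − 14329 = 56528
T ≈ 41.74 °C (positive, so assuming full melt was valid).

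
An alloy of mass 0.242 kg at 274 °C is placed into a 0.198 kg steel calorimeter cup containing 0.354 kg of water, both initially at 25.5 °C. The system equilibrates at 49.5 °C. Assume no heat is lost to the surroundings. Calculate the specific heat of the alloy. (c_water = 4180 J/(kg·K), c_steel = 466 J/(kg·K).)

c ≈ 694 J/(kg·K)

Heat gained plus heat lost sum to zero:
0.242·c·(49.5 − 274) + 0.354·4180·(49.5 − 25.5) + 0.198·466·(49.5 − 25.5) = 0
-54.33 c = -37728
c = -37728/-54.33 ≈ 694.4 J/(kg·K)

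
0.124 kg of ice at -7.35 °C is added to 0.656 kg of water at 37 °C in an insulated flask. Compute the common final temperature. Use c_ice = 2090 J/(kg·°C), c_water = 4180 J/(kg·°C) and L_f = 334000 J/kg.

Let T be the final temperature. ΣQ_i = 0:
ice -7.35→0 °C: 0.124×2090×7.35 = 1904.8; fusion: m_ice L_f = 0.124×334000 = 41416; warm the meltwater: 518.32 T; water: 2742.1(T − 37)
3260.4 T = 101457 − 43321 = 58136
T ≈ 17.83 °C (positive, so assuming full melt was valid).

T_f ≈ 17.8 °C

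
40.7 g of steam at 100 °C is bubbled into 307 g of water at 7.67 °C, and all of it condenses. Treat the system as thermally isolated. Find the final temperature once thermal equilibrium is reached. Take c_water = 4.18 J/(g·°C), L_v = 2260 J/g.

Energy conservation, ΣQ = 0:
condense steam: −40.7×2260 = −91982; condensate cools 100→T: 40.7×4.18×(T − 100) = 170.13(T − 100); water warms: 307×4.18×(T − 7.67) = 1283.3(T − 7.67)
1453.4 T = 91982 + 17013 + 9842.6 = 118837
T ≈ 81.77 °C — below 100 °C, confirming all the steam condensed.

T_f ≈ 81.8 °C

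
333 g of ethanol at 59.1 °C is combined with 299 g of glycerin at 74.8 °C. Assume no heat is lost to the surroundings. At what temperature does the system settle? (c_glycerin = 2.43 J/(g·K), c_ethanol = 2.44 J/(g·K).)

Energy conservation, ΣQ = 0:
299*2.43*(T − 74.8) + 333*2.44*(T − 59.1) = 0
1539.1 T = 102367
T ≈ 66.51 °C

T_f ≈ 66.5 °C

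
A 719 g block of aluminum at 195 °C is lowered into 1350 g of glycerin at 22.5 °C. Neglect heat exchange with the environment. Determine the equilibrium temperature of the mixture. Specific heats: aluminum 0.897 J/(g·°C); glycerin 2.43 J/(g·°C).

Energy conservation, ΣQ = 0:
719·0.897·(T − 195) + 1350·2.43·(T − 22.5) = 0
(644.94 + 3280.5) T = 644.94·195 + 3280.5·22.5
T ≈ 50.84 °C

T_f ≈ 50.8 °C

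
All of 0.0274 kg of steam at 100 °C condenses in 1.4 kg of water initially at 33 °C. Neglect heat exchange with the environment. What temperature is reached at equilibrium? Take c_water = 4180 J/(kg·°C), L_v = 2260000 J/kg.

T_f ≈ 44.7 °C

Conservation of energy gives ΣQ = 0:
steam→water at 100 °C releases m L_v = 0.0274×2260000 = 61924
  condensed water 100 °C→T: 114.53(T − 100)
  water warms: 1.4×4180×(T − 33) = 5852(T − 33)
5966.5 T = 61924 + 11453 + 193116 = 266493
T ≈ 44.66 °C, under the boiling point, so the assumption holds.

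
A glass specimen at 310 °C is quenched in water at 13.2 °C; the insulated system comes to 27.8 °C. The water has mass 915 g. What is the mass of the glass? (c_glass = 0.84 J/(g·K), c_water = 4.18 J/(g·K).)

Heat lost by the glass = heat gained by the water:
m·0.84·(310 − 27.8) = 915·4.18·(27.8 − 13.2)
237.05 m = 55841  ⇒  m ≈ 235.6 g

m ≈ 236 g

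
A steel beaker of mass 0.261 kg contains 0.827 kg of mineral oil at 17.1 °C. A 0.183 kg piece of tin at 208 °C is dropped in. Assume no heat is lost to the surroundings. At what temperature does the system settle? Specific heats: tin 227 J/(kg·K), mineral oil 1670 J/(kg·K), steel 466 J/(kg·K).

T_f ≈ 22.2 °C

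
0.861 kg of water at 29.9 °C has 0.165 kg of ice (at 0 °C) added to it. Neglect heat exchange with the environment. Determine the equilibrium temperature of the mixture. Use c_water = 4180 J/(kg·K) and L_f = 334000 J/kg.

T_f ≈ 12.2 °C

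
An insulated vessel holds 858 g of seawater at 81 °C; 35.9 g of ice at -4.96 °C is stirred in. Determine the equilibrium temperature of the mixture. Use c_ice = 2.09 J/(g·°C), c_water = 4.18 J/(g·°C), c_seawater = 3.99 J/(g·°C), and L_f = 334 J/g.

Conservation of energy gives ΣQ = 0:
warm ice to 0 °C: 35.9×2.09×(0 − (-4.96)) = 372.15
  fusion: m_ice L_f = 35.9×334 = 11991
  meltwater 0→T: 35.9×4.18×T = 150.06 T
  seawater cools: 858×3.99×(T − 81) = 3423.4(T − 81)
3573.5 T = 277297 − 12363 = 264934
T ≈ 74.14 °C (positive, so assuming full melt was valid).

T_f ≈ 74.1 °C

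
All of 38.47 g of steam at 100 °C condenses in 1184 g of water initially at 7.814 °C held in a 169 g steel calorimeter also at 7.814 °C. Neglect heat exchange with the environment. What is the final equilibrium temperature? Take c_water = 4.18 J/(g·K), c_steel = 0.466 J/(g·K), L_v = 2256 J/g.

Sum of m c ΔT and latent-heat terms is zero:
steam→water at 100 °C releases m L_v = 38.47·2256 = 86788
  condensate cools 100→T: 38.47·4.18·(T − 100) = 160.8(T − 100)
  original water: 4949.1(T − 7.814)
  steel cup: 169·0.466·(T − 7.814) = 78.75(T − 7.814)
5188.7 T = 86788 + 16080 + 39288 = 142157
T ≈ 27.40 °C (< 100 °C, so full condensation is consistent).

T_f ≈ 27.4 °C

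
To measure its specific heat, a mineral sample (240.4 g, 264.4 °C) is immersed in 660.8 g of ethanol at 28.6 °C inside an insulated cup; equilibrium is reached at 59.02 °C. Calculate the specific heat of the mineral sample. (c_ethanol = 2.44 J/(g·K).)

c ≈ 0.993 J/(g·K)

Heat lost by the mineral sample = heat gained by the ethanol:
240.4×c×(264.4 − 59.02) = 660.8×2.44×(59.02 − 28.6)
49373 c = 49048  ⇒  c ≈ 0.9934 J/(g·K)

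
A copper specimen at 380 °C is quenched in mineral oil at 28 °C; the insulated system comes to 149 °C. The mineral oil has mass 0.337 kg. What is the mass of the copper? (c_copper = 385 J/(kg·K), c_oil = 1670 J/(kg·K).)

m ≈ 0.766 kg

Heat lost by the copper = heat gained by the oil:
m×385×(380 − 149) = 0.337×1670×(149 − 28)
88935 m = 68098  ⇒  m ≈ 0.7657 kg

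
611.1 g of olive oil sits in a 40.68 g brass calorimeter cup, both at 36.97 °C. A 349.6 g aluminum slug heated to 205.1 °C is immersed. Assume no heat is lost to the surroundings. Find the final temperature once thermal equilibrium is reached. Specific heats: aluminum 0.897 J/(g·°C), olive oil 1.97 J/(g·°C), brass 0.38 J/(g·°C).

With ΣQ=0 the equilibrium temperature is the m·c-weighted mean:
T_f = (313.59*205.1 + 1203.9*36.97 + 15.46*36.97) / (313.59 + 1203.9 + 15.46)
    = 109396 / 1532.9 ≈ 71.36 °C

T_f ≈ 71.4 °C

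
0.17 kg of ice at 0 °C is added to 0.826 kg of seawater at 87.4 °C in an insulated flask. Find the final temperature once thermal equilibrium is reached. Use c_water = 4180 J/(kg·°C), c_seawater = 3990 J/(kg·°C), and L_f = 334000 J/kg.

T_f ≈ 57.7 °C

Net heat exchanged in the isolated system is zero:
latent heat to melt: 0.17·334000 = 56780; meltwater 0→T: 0.17·4180·T = 710.6 T; seawater: 3295.7(T − 87.4)
4006.3 T = 288048 − 56780 = 231268
T ≈ 57.73 °C — above 0 °C, consistent with complete melting.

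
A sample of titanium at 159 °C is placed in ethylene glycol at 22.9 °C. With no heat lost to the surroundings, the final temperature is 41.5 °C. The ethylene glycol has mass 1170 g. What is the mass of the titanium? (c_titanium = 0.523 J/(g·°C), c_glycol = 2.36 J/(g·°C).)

m ≈ 836 g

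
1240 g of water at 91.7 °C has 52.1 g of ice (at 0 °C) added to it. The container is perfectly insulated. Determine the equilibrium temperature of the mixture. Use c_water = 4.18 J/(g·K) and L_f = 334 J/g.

Heat gained plus heat lost sum to zero:
melt ice: 52.1·334 = 17401; warm the meltwater: 217.78 T; water: 5183.2(T − 91.7)
5401 T = 475299 − 17401 = 457898
T ≈ 84.78 °C (positive, so assuming full melt was valid).

T_f ≈ 84.8 °C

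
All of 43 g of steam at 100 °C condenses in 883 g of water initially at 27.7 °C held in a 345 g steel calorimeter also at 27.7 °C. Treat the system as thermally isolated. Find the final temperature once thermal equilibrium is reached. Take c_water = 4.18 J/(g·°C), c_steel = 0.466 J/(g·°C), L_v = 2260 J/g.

T_f ≈ 55.0 °C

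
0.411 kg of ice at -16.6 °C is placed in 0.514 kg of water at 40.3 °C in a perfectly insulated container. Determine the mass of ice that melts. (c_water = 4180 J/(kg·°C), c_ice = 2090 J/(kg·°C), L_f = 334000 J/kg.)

m_melted ≈ 0.217 kg

Heat available from the water dropping to 0 °C: 0.514×4180×40.3 = 86585 J.
Warming the ice to 0 °C takes 0.411×2090×16.6 = 14259 J, leaving 72326 J for melting.
Melting all 0.411 kg of ice would need 0.411×334000 = 137274 J.
That's not enough to melt it all — equilibrium is at 0 °C with ice remaining.
Mass melted = 72326/334000 ≈ 0.2165 kg.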